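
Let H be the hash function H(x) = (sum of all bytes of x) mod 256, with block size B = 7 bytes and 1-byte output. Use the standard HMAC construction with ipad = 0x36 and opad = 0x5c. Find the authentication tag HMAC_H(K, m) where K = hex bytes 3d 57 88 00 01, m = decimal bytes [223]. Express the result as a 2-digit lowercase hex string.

Key hex bytes 3d 57 88 00 01 is 5 bytes ≤ B = 7; zero-pad to 7 bytes: K' = 3d 57 88 00 01 00 00.
K' ⊕ ipad = 0b 61 be 36 37 36 36.  K' ⊕ opad = 61 0b d4 5c 5d 5c 5c.
Inner input = (K'⊕ipad) ∥ m = 0b 61 be 36 37 36 36 ∥ df.
Inner hash: sum = 11+97+190+54+55+54+54+223 = 738; mod 256 = 226 → e2.
Outer input = (K'⊕opad) ∥ inner = 61 0b d4 5c 5d 5c 5c ∥ e2.
Outer hash (tag): sum = 97+11+212+92+93+92+92+226 = 915; mod 256 = 147 → 93.

93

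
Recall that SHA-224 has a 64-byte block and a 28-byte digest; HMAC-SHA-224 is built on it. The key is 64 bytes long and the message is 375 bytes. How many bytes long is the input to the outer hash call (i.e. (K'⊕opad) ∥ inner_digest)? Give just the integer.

92

Key is 64 ≤ 64 bytes, zero-padded: |K'| = 64.
Outer input = (K'⊕opad) ∥ H(inner) → 64 + 28 = 92 bytes.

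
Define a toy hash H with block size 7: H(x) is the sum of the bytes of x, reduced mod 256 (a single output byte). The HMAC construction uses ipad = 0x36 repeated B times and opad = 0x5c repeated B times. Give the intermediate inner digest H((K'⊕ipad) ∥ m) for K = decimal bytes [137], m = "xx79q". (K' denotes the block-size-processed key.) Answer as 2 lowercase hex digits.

d4

Key decimal bytes [137] = 89 is 1 byte ≤ B = 7; zero-pad to 7 bytes: K' = 89 00 00 00 00 00 00.
K' ⊕ ipad = bf 36 36 36 36 36 36.
Inner input = bf 36 36 36 36 36 36 ∥ 78 78 37 39 71.
Inner hash: sum = 191+54+54+54+54+54+54+120+120+55+57+113 = 980; mod 256 = 212 → d4.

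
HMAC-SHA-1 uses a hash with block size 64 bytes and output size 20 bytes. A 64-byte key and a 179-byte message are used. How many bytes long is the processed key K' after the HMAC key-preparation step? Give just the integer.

64

Key is 64 ≤ 64 bytes, zero-padded: |K'| = 64.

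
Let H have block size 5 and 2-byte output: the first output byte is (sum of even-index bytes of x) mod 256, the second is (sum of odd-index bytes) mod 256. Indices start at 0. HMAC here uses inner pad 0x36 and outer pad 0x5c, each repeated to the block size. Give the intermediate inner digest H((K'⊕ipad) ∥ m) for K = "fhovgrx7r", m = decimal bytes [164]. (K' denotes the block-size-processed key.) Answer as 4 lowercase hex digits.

7c8b

Key "fhovgrx7r" = 66 68 6f 76 67 72 78 37 72 is 9 bytes > B = 5, so hash it first: H(key) = 26 87, then zero-pad to 5 bytes: K' = 26 87 00 00 00.
K' ⊕ ipad = 10 b1 36 36 36.
Inner input = 10 b1 36 36 36 ∥ a4.
Inner hash: even-index sum = 124 mod 256 = 124; odd-index sum = 395 mod 256 = 139 → 7c 8b.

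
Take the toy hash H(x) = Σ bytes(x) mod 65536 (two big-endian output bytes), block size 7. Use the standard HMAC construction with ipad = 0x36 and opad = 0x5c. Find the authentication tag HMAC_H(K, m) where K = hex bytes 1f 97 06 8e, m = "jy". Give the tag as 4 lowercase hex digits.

0388

Key hex bytes 1f 97 06 8e is 4 bytes ≤ B = 7; zero-pad to 7 bytes: K' = 1f 97 06 8e 00 00 00.
K' ⊕ ipad = 29 a1 30 b8 36 36 36.  K' ⊕ opad = 43 cb 5a d2 5c 5c 5c.
Inner input = (K'⊕ipad) ∥ m = 29 a1 30 b8 36 36 36 ∥ 6a 79.
Inner hash: sum = 41+161+48+184+54+54+54+106+121 = 823 → 03 37.
Outer input = (K'⊕opad) ∥ inner = 43 cb 5a d2 5c 5c 5c ∥ 03 37.
Outer hash (tag): sum = 67+203+90+210+92+92+92+3+55 = 904 → 03 88.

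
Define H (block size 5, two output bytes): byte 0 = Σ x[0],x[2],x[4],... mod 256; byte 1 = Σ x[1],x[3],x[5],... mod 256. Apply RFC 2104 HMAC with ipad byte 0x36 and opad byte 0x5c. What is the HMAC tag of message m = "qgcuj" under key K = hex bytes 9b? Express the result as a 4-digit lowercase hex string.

Key hex bytes 9b is 1 byte ≤ B = 5; zero-pad to 5 bytes: K' = 9b 00 00 00 00.
K' ⊕ ipad = ad 36 36 36 36.  K' ⊕ opad = c7 5c 5c 5c 5c.
Inner input = (K'⊕ipad) ∥ m = ad 36 36 36 36 ∥ 71 67 63 75 6a.
Inner hash: even-index sum = 501 mod 256 = 245; odd-index sum = 426 mod 256 = 170 → f5 aa.
Outer input = (K'⊕opad) ∥ inner = c7 5c 5c 5c 5c ∥ f5 aa.
Outer hash (tag): even-index sum = 553 mod 256 = 41; odd-index sum = 429 mod 256 = 173 → 29 ad.

29ad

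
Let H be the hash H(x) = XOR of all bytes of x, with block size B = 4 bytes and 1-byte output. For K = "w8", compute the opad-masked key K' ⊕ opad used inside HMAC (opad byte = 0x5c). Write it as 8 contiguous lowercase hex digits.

2b645c5c

Key "w8" = 77 38 is 2 bytes ≤ B = 4; zero-pad to 4 bytes: K' = 77 38 00 00.
XOR each byte with 0x5c: 77⊕5c=2b, 38⊕5c=64, 00⊕5c=5c, 00⊕5c=5c.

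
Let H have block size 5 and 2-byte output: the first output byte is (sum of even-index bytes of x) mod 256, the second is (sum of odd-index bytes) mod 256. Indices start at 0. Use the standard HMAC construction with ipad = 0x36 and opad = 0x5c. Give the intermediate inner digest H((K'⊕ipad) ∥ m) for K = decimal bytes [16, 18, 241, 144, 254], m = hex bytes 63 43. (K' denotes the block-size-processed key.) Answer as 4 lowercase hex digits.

Key decimal bytes [16, 18, 241, 144, 254] = 10 12 f1 90 fe is exactly B = 5 bytes: K' = 10 12 f1 90 fe.
K' ⊕ ipad = 26 24 c7 a6 c8.
Inner input = 26 24 c7 a6 c8 ∥ 63 43.
Inner hash: even-index sum = 504 mod 256 = 248; odd-index sum = 301 mod 256 = 45 → f8 2d.

f82d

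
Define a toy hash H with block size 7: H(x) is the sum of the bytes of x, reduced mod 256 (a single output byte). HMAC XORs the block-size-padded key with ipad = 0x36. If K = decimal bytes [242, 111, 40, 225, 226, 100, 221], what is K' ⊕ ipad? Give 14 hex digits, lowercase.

Key decimal bytes [242, 111, 40, 225, 226, 100, 221] = f2 6f 28 e1 e2 64 dd is exactly B = 7 bytes: K' = f2 6f 28 e1 e2 64 dd.
XOR each byte with 0x36: f2⊕36=c4, 6f⊕36=59, 28⊕36=1e, e1⊕36=d7, e2⊕36=d4, 64⊕36=52, dd⊕36=eb.

c4591ed7d452eb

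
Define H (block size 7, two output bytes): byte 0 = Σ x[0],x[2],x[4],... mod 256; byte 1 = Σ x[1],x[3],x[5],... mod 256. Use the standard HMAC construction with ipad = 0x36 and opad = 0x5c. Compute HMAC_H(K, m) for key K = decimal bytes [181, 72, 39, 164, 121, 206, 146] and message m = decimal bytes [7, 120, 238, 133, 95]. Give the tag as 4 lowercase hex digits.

Key decimal bytes [181, 72, 39, 164, 121, 206, 146] = b5 48 27 a4 79 ce 92 is exactly B = 7 bytes: K' = b5 48 27 a4 79 ce 92.
K' ⊕ ipad = 83 7e 11 92 4f f8 a4.  K' ⊕ opad = e9 14 7b f8 25 92 ce.
Inner input = (K'⊕ipad) ∥ m = 83 7e 11 92 4f f8 a4 ∥ 07 78 ee 85 5f.
Inner hash: even-index sum = 644 mod 256 = 132; odd-index sum = 860 mod 256 = 92 → 84 5c.
Outer input = (K'⊕opad) ∥ inner = e9 14 7b f8 25 92 ce ∥ 84 5c.
Outer hash (tag): even-index sum = 691 mod 256 = 179; odd-index sum = 546 mod 256 = 34 → b3 22.

b322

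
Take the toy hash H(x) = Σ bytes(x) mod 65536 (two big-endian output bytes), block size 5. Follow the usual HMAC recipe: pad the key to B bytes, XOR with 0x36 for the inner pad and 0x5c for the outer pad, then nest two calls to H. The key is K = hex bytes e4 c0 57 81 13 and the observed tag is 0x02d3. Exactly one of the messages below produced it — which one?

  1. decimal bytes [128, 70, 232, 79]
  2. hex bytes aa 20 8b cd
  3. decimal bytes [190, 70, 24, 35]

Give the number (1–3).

Key hex bytes e4 c0 57 81 13 is exactly B = 5 bytes: K' = e4 c0 57 81 13.
K' ⊕ ipad = d2 f6 61 b7 25; K' ⊕ opad = b8 9c 0b dd 4f.
m1: inner = H(d2 f6 61 b7 25 80 46 e8 4f) = 05 02; tag = H(b8 9c 0b dd 4f 05 02) = 0292
m2: inner = H(d2 f6 61 b7 25 aa 20 8b cd) = 05 27; tag = H(b8 9c 0b dd 4f 05 27) = 02b7
m3: inner = H(d2 f6 61 b7 25 be 46 18 23) = 04 44; tag = H(b8 9c 0b dd 4f 04 44) = 02d3 ← matches

3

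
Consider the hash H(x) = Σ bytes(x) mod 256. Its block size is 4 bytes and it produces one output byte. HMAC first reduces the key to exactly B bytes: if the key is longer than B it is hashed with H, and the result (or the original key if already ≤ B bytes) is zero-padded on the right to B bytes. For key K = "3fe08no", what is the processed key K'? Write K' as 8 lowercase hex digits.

|K| = 7 > B = 4, so first hash the key.
H(K): sum = 51+102+101+48+56+110+111 = 579; mod 256 = 67 → 43.
Zero-pad H(K) = 43 to 4 bytes: K' = 43 00 00 00.

43000000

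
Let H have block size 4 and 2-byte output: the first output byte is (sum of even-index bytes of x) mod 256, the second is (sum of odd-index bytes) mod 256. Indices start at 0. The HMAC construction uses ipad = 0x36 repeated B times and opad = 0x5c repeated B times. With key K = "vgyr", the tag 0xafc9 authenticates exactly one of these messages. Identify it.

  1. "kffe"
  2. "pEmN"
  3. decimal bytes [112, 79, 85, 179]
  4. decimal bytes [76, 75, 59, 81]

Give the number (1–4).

1

Key "vgyr" = 76 67 79 72 is exactly B = 4 bytes: K' = 76 67 79 72.
K' ⊕ ipad = 40 51 4f 44; K' ⊕ opad = 2a 3b 25 2e.
m1: inner = H(40 51 4f 44 6b 66 66 65) = 60 60; tag = H(2a 3b 25 2e 60 60) = afc9 ← matches
m2: inner = H(40 51 4f 44 70 45 6d 4e) = 6c 28; tag = H(2a 3b 25 2e 6c 28) = bb91
m3: inner = H(40 51 4f 44 70 4f 55 b3) = 54 97; tag = H(2a 3b 25 2e 54 97) = a300
m4: inner = H(40 51 4f 44 4c 4b 3b 51) = 16 31; tag = H(2a 3b 25 2e 16 31) = 659a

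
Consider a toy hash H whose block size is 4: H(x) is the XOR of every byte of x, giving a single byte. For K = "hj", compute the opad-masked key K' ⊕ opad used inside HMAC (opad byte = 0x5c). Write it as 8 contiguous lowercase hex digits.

Key "hj" = 68 6a is 2 bytes ≤ B = 4; zero-pad to 4 bytes: K' = 68 6a 00 00.
XOR each byte with 0x5c: 68⊕5c=34, 6a⊕5c=36, 00⊕5c=5c, 00⊕5c=5c.

34365c5c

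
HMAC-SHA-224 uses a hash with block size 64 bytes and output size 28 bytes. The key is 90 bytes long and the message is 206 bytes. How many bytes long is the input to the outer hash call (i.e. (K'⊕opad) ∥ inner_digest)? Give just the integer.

92

Key is 90 > 64 bytes, so it is hashed to 28 bytes then zero-padded to 64: |K'| = 64.
Outer input = (K'⊕opad) ∥ H(inner) → 64 + 28 = 92 bytes.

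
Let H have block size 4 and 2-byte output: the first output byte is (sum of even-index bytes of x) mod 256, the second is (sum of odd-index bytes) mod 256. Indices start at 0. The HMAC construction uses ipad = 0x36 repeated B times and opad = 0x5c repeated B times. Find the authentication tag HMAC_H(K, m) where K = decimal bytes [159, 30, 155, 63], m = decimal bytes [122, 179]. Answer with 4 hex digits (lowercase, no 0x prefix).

Key decimal bytes [159, 30, 155, 63] = 9f 1e 9b 3f is exactly B = 4 bytes: K' = 9f 1e 9b 3f.
K' ⊕ ipad = a9 28 ad 09.  K' ⊕ opad = c3 42 c7 63.
Inner input = (K'⊕ipad) ∥ m = a9 28 ad 09 ∥ 7a b3.
Inner hash: even-index sum = 464 mod 256 = 208; odd-index sum = 228 mod 256 = 228 → d0 e4.
Outer input = (K'⊕opad) ∥ inner = c3 42 c7 63 ∥ d0 e4.
Outer hash (tag): even-index sum = 602 mod 256 = 90; odd-index sum = 393 mod 256 = 137 → 5a 89.

5a89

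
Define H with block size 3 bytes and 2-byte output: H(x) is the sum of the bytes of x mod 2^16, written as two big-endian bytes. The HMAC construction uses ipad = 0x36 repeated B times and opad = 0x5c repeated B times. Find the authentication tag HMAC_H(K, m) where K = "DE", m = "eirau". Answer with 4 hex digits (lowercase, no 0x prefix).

00c1

Key "DE" = 44 45 is 2 bytes ≤ B = 3; zero-pad to 3 bytes: K' = 44 45 00.
K' ⊕ ipad = 72 73 36.  K' ⊕ opad = 18 19 5c.
Inner input = (K'⊕ipad) ∥ m = 72 73 36 ∥ 65 69 72 61 75.
Inner hash: sum = 114+115+54+101+105+114+97+117 = 817 → 03 31.
Outer input = (K'⊕opad) ∥ inner = 18 19 5c ∥ 03 31.
Outer hash (tag): sum = 24+25+92+3+49 = 193 → 00 c1.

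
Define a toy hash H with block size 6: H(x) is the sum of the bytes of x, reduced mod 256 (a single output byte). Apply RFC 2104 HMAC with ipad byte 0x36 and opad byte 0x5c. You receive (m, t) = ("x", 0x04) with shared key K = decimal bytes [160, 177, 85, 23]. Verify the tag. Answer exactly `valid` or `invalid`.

Key decimal bytes [160, 177, 85, 23] = a0 b1 55 17 is 4 bytes ≤ B = 6; zero-pad to 6 bytes: K' = a0 b1 55 17 00 00.
K' ⊕ ipad = 96 87 63 21 36 36; K' ⊕ opad = fc ed 09 4b 5c 5c.
Inner hash: sum = 150+135+99+33+54+54+120 = 645; mod 256 = 133 → 85.
Outer hash (recomputed tag): sum = 252+237+9+75+92+92+133 = 890; mod 256 = 122 → 7a.
Recomputed tag = 7a; claimed = 04 → mismatch.

invalid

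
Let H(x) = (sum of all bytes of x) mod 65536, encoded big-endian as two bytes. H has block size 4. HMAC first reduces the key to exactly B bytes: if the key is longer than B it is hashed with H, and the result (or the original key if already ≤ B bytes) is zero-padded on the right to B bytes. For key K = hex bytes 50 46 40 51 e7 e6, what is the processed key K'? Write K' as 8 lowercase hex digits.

|K| = 6 > B = 4, so first hash the key.
H(K): sum = 80+70+64+81+231+230 = 756 → 02 f4.
Zero-pad H(K) = 02 f4 to 4 bytes: K' = 02 f4 00 00.

02f40000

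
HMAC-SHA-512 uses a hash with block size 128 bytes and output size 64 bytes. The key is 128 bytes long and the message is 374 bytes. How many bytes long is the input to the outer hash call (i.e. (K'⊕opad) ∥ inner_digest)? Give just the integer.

192

Key is 128 ≤ 128 bytes, zero-padded: |K'| = 128.
Outer input = (K'⊕opad) ∥ H(inner) → 128 + 64 = 192 bytes.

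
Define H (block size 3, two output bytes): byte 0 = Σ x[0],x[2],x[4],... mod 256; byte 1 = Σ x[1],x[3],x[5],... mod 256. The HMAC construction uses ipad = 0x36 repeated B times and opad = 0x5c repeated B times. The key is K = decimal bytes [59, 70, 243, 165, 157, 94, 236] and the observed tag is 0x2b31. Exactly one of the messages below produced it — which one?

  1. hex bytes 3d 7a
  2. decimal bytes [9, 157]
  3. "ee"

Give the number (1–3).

3

Key decimal bytes [59, 70, 243, 165, 157, 94, 236] = 3b 46 f3 a5 9d 5e ec is 7 bytes > B = 3, so hash it first: H(key) = b7 49, then zero-pad to 3 bytes: K' = b7 49 00.
K' ⊕ ipad = 81 7f 36; K' ⊕ opad = eb 15 5c.
m1: inner = H(81 7f 36 3d 7a) = 31 bc; tag = H(eb 15 5c 31 bc) = 0346
m2: inner = H(81 7f 36 09 9d) = 54 88; tag = H(eb 15 5c 54 88) = cf69
m3: inner = H(81 7f 36 65 65) = 1c e4; tag = H(eb 15 5c 1c e4) = 2b31 ← matches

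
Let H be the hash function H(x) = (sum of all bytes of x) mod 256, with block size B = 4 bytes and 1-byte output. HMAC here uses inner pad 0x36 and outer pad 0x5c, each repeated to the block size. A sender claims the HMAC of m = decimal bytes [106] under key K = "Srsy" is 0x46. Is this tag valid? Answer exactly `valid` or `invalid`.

invalid

Key "Srsy" = 53 72 73 79 is exactly B = 4 bytes: K' = 53 72 73 79.
K' ⊕ ipad = 65 44 45 4f; K' ⊕ opad = 0f 2e 2f 25.
Inner hash: sum = 101+68+69+79+106 = 423; mod 256 = 167 → a7.
Outer hash (recomputed tag): sum = 15+46+47+37+167 = 312; mod 256 = 56 → 38.
Recomputed tag = 38; claimed = 46 → mismatch.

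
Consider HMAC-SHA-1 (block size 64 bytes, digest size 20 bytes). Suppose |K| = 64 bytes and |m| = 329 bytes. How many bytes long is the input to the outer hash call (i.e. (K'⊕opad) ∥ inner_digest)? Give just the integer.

Key is 64 ≤ 64 bytes, zero-padded: |K'| = 64.
Outer input = (K'⊕opad) ∥ H(inner) → 64 + 20 = 84 bytes.

84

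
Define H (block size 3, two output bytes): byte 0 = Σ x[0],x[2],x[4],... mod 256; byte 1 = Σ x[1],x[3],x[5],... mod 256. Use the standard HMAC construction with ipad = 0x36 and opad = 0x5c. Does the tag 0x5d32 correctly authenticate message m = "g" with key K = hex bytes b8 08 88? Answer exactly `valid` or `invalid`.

Key hex bytes b8 08 88 is exactly B = 3 bytes: K' = b8 08 88.
K' ⊕ ipad = 8e 3e be; K' ⊕ opad = e4 54 d4.
Inner hash: even-index sum = 332 mod 256 = 76; odd-index sum = 165 mod 256 = 165 → 4c a5.
Outer hash (recomputed tag): even-index sum = 605 mod 256 = 93; odd-index sum = 160 mod 256 = 160 → 5d a0.
Recomputed tag = 5da0; claimed = 5d32 → mismatch.

invalid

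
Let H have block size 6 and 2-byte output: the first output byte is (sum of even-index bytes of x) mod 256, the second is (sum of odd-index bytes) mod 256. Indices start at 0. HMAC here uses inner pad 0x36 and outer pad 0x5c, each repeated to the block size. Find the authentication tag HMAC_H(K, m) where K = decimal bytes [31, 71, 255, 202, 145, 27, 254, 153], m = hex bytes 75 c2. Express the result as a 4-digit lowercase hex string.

Key decimal bytes [31, 71, 255, 202, 145, 27, 254, 153] = 1f 47 ff ca 91 1b fe 99 is 8 bytes > B = 6, so hash it first: H(key) = ad c5, then zero-pad to 6 bytes: K' = ad c5 00 00 00 00.
K' ⊕ ipad = 9b f3 36 36 36 36.  K' ⊕ opad = f1 99 5c 5c 5c 5c.
Inner input = (K'⊕ipad) ∥ m = 9b f3 36 36 36 36 ∥ 75 c2.
Inner hash: even-index sum = 380 mod 256 = 124; odd-index sum = 545 mod 256 = 33 → 7c 21.
Outer input = (K'⊕opad) ∥ inner = f1 99 5c 5c 5c 5c ∥ 7c 21.
Outer hash (tag): even-index sum = 549 mod 256 = 37; odd-index sum = 370 mod 256 = 114 → 25 72.

2572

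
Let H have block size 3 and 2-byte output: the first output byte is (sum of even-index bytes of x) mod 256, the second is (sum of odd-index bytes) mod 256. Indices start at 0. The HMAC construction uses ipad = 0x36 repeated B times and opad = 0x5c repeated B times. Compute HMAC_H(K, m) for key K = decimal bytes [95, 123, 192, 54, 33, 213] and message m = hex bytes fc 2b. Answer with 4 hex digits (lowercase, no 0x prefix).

Key decimal bytes [95, 123, 192, 54, 33, 213] = 5f 7b c0 36 21 d5 is 6 bytes > B = 3, so hash it first: H(key) = 40 86, then zero-pad to 3 bytes: K' = 40 86 00.
K' ⊕ ipad = 76 b0 36.  K' ⊕ opad = 1c da 5c.
Inner input = (K'⊕ipad) ∥ m = 76 b0 36 ∥ fc 2b.
Inner hash: even-index sum = 215 mod 256 = 215; odd-index sum = 428 mod 256 = 172 → d7 ac.
Outer input = (K'⊕opad) ∥ inner = 1c da 5c ∥ d7 ac.
Outer hash (tag): even-index sum = 292 mod 256 = 36; odd-index sum = 433 mod 256 = 177 → 24 b1.

24b1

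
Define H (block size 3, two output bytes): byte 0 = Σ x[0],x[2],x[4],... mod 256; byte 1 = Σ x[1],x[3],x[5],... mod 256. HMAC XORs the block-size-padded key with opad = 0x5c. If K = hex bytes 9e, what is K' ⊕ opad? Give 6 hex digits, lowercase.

Key hex bytes 9e is 1 byte ≤ B = 3; zero-pad to 3 bytes: K' = 9e 00 00.
XOR each byte with 0x5c: 9e⊕5c=c2, 00⊕5c=5c, 00⊕5c=5c.

c25c5c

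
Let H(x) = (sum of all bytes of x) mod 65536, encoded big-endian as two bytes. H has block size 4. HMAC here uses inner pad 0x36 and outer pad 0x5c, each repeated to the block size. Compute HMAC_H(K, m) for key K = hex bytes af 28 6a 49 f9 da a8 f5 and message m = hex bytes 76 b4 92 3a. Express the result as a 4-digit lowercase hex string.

0219

Key hex bytes af 28 6a 49 f9 da a8 f5 is 8 bytes > B = 4, so hash it first: H(key) = 04 fa, then zero-pad to 4 bytes: K' = 04 fa 00 00.
K' ⊕ ipad = 32 cc 36 36.  K' ⊕ opad = 58 a6 5c 5c.
Inner input = (K'⊕ipad) ∥ m = 32 cc 36 36 ∥ 76 b4 92 3a.
Inner hash: sum = 50+204+54+54+118+180+146+58 = 864 → 03 60.
Outer input = (K'⊕opad) ∥ inner = 58 a6 5c 5c ∥ 03 60.
Outer hash (tag): sum = 88+166+92+92+3+96 = 537 → 02 19.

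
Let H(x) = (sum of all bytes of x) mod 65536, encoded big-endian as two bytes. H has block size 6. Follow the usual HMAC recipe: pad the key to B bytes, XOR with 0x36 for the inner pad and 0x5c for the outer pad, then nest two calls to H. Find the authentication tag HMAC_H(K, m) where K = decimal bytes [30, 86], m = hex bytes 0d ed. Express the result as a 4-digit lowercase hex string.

0218

Key decimal bytes [30, 86] = 1e 56 is 2 bytes ≤ B = 6; zero-pad to 6 bytes: K' = 1e 56 00 00 00 00.
K' ⊕ ipad = 28 60 36 36 36 36.  K' ⊕ opad = 42 0a 5c 5c 5c 5c.
Inner input = (K'⊕ipad) ∥ m = 28 60 36 36 36 36 ∥ 0d ed.
Inner hash: sum = 40+96+54+54+54+54+13+237 = 602 → 02 5a.
Outer input = (K'⊕opad) ∥ inner = 42 0a 5c 5c 5c 5c ∥ 02 5a.
Outer hash (tag): sum = 66+10+92+92+92+92+2+90 = 536 → 02 18.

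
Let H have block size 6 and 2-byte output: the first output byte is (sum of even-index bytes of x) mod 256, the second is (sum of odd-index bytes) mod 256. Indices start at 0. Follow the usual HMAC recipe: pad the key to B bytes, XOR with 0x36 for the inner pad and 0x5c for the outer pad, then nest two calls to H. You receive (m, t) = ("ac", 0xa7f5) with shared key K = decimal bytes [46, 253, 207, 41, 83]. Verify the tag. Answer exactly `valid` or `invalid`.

Key decimal bytes [46, 253, 207, 41, 83] = 2e fd cf 29 53 is 5 bytes ≤ B = 6; zero-pad to 6 bytes: K' = 2e fd cf 29 53 00.
K' ⊕ ipad = 18 cb f9 1f 65 36; K' ⊕ opad = 72 a1 93 75 0f 5c.
Inner hash: even-index sum = 471 mod 256 = 215; odd-index sum = 387 mod 256 = 131 → d7 83.
Outer hash (recomputed tag): even-index sum = 491 mod 256 = 235; odd-index sum = 501 mod 256 = 245 → eb f5.
Recomputed tag = ebf5; claimed = a7f5 → mismatch.

invalid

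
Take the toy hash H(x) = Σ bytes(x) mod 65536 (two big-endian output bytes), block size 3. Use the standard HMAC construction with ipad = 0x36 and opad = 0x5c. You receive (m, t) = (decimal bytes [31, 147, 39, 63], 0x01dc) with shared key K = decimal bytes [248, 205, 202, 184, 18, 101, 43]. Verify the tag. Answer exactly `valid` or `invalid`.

Key decimal bytes [248, 205, 202, 184, 18, 101, 43] = f8 cd ca b8 12 65 2b is 7 bytes > B = 3, so hash it first: H(key) = 03 e9, then zero-pad to 3 bytes: K' = 03 e9 00.
K' ⊕ ipad = 35 df 36; K' ⊕ opad = 5f b5 5c.
Inner hash: sum = 53+223+54+31+147+39+63 = 610 → 02 62.
Outer hash (recomputed tag): sum = 95+181+92+2+98 = 468 → 01 d4.
Recomputed tag = 01d4; claimed = 01dc → mismatch.

invalid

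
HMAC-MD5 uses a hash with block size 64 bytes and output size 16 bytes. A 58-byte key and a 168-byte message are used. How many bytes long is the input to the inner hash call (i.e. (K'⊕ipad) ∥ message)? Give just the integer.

232

Key is 58 ≤ 64 bytes, zero-padded: |K'| = 64.
Inner input = (K'⊕ipad) ∥ m → 64 + 168 = 232 bytes.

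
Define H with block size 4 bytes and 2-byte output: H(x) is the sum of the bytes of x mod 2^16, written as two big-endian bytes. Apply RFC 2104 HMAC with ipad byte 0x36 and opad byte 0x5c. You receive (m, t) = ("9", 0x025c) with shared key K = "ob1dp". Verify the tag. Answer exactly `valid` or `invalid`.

Key "ob1dp" = 6f 62 31 64 70 is 5 bytes > B = 4, so hash it first: H(key) = 01 d6, then zero-pad to 4 bytes: K' = 01 d6 00 00.
K' ⊕ ipad = 37 e0 36 36; K' ⊕ opad = 5d 8a 5c 5c.
Inner hash: sum = 55+224+54+54+57 = 444 → 01 bc.
Outer hash (recomputed tag): sum = 93+138+92+92+1+188 = 604 → 02 5c.
Recomputed tag = 025c; claimed = 025c → match.

valid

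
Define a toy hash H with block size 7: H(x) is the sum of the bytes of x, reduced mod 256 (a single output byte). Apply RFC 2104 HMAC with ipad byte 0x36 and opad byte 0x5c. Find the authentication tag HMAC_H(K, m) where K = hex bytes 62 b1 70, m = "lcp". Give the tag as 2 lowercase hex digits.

Key hex bytes 62 b1 70 is 3 bytes ≤ B = 7; zero-pad to 7 bytes: K' = 62 b1 70 00 00 00 00.
K' ⊕ ipad = 54 87 46 36 36 36 36.  K' ⊕ opad = 3e ed 2c 5c 5c 5c 5c.
Inner input = (K'⊕ipad) ∥ m = 54 87 46 36 36 36 36 ∥ 6c 63 70.
Inner hash: sum = 84+135+70+54+54+54+54+108+99+112 = 824; mod 256 = 56 → 38.
Outer input = (K'⊕opad) ∥ inner = 3e ed 2c 5c 5c 5c 5c ∥ 38.
Outer hash (tag): sum = 62+237+44+92+92+92+92+56 = 767; mod 256 = 255 → ff.

ff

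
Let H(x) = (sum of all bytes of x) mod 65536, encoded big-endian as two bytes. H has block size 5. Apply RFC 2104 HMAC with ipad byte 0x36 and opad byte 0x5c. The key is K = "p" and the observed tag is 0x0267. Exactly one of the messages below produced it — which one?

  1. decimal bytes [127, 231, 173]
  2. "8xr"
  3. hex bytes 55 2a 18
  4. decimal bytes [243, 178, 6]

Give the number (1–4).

Key "p" = 70 is 1 byte ≤ B = 5; zero-pad to 5 bytes: K' = 70 00 00 00 00.
K' ⊕ ipad = 46 36 36 36 36; K' ⊕ opad = 2c 5c 5c 5c 5c.
m1: inner = H(46 36 36 36 36 7f e7 ad) = 03 31; tag = H(2c 5c 5c 5c 5c 03 31) = 01d0
m2: inner = H(46 36 36 36 36 38 78 72) = 02 40; tag = H(2c 5c 5c 5c 5c 02 40) = 01de
m3: inner = H(46 36 36 36 36 55 2a 18) = 01 b5; tag = H(2c 5c 5c 5c 5c 01 b5) = 0252
m4: inner = H(46 36 36 36 36 f3 b2 06) = 02 c9; tag = H(2c 5c 5c 5c 5c 02 c9) = 0267 ← matches

4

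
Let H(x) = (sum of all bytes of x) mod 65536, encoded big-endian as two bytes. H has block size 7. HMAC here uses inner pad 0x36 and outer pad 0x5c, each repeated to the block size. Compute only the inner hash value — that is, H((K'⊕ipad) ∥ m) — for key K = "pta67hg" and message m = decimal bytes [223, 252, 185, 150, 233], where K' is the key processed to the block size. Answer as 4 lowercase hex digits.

Key "pta67hg" = 70 74 61 36 37 68 67 is exactly B = 7 bytes: K' = 70 74 61 36 37 68 67.
K' ⊕ ipad = 46 42 57 00 01 5e 51.
Inner input = 46 42 57 00 01 5e 51 ∥ df fc b9 96 e9.
Inner hash: sum = 70+66+87+0+1+94+81+223+252+185+150+233 = 1442 → 05 a2.

05a2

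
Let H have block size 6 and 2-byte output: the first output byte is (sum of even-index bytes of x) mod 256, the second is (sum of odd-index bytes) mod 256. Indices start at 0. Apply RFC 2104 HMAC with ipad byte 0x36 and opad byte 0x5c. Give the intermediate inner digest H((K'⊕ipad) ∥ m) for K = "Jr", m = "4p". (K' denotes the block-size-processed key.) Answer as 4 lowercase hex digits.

Key "Jr" = 4a 72 is 2 bytes ≤ B = 6; zero-pad to 6 bytes: K' = 4a 72 00 00 00 00.
K' ⊕ ipad = 7c 44 36 36 36 36.
Inner input = 7c 44 36 36 36 36 ∥ 34 70.
Inner hash: even-index sum = 284 mod 256 = 28; odd-index sum = 288 mod 256 = 32 → 1c 20.

1c20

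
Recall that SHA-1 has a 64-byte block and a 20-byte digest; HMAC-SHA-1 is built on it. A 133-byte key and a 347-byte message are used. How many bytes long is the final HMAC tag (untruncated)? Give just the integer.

20

The tag is one SHA-1 digest: 20 bytes.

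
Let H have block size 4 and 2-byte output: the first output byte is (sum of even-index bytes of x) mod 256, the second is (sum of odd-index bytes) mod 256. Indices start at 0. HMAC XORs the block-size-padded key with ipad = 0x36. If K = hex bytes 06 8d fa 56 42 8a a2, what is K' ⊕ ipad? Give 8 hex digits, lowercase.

Key hex bytes 06 8d fa 56 42 8a a2 is 7 bytes > B = 4, so hash it first: H(key) = e4 6d, then zero-pad to 4 bytes: K' = e4 6d 00 00.
XOR each byte with 0x36: e4⊕36=d2, 6d⊕36=5b, 00⊕36=36, 00⊕36=36.

d25b3636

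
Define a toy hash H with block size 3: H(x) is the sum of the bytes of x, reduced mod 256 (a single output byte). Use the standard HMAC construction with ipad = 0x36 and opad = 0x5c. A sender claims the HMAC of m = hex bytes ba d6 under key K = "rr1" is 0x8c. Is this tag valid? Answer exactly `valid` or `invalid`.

invalid

Key "rr1" = 72 72 31 is exactly B = 3 bytes: K' = 72 72 31.
K' ⊕ ipad = 44 44 07; K' ⊕ opad = 2e 2e 6d.
Inner hash: sum = 68+68+7+186+214 = 543; mod 256 = 31 → 1f.
Outer hash (recomputed tag): sum = 46+46+109+31 = 232 → e8.
Recomputed tag = e8; claimed = 8c → mismatch.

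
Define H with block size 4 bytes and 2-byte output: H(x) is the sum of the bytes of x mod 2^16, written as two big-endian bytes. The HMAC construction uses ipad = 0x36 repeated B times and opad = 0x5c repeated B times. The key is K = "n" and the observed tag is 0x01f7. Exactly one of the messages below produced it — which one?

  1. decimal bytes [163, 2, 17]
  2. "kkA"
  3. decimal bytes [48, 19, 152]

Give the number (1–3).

Key "n" = 6e is 1 byte ≤ B = 4; zero-pad to 4 bytes: K' = 6e 00 00 00.
K' ⊕ ipad = 58 36 36 36; K' ⊕ opad = 32 5c 5c 5c.
m1: inner = H(58 36 36 36 a3 02 11) = 01 b0; tag = H(32 5c 5c 5c 01 b0) = 01f7 ← matches
m2: inner = H(58 36 36 36 6b 6b 41) = 02 11; tag = H(32 5c 5c 5c 02 11) = 0159
m3: inner = H(58 36 36 36 30 13 98) = 01 d5; tag = H(32 5c 5c 5c 01 d5) = 021c

1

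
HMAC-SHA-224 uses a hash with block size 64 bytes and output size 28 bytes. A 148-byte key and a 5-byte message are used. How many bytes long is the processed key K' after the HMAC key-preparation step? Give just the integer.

Key is 148 > 64 bytes, so it is hashed to 28 bytes then zero-padded to 64: |K'| = 64.

64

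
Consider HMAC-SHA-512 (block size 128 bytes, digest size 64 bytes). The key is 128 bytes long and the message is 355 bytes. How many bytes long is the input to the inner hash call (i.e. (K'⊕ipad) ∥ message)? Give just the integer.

483

Key is 128 ≤ 128 bytes, zero-padded: |K'| = 128.
Inner input = (K'⊕ipad) ∥ m → 128 + 355 = 483 bytes.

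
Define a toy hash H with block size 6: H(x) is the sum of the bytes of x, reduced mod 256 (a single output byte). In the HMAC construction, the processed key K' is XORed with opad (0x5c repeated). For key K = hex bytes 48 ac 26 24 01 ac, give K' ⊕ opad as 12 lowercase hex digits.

Key hex bytes 48 ac 26 24 01 ac is exactly B = 6 bytes: K' = 48 ac 26 24 01 ac.
XOR each byte with 0x5c: 48⊕5c=14, ac⊕5c=f0, 26⊕5c=7a, 24⊕5c=78, 01⊕5c=5d, ac⊕5c=f0.

14f07a785df0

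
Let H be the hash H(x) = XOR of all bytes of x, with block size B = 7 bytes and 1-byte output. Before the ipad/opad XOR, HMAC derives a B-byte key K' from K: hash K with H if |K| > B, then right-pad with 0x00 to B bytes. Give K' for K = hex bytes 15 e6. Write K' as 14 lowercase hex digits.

Key hex bytes 15 e6 is 2 bytes ≤ B = 7; zero-pad to 7 bytes: K' = 15 e6 00 00 00 00 00.

15e60000000000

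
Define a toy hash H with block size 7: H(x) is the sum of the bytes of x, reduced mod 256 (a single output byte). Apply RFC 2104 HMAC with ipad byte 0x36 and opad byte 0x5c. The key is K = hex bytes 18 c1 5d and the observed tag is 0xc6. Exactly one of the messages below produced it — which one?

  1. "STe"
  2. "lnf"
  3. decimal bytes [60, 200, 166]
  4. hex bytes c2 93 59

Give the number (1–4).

Key hex bytes 18 c1 5d is 3 bytes ≤ B = 7; zero-pad to 7 bytes: K' = 18 c1 5d 00 00 00 00.
K' ⊕ ipad = 2e f7 6b 36 36 36 36; K' ⊕ opad = 44 9d 01 5c 5c 5c 5c.
m1: inner = H(2e f7 6b 36 36 36 36 53 54 65) = 74; tag = H(44 9d 01 5c 5c 5c 5c 74) = c6 ← matches
m2: inner = H(2e f7 6b 36 36 36 36 6c 6e 66) = a8; tag = H(44 9d 01 5c 5c 5c 5c a8) = fa
m3: inner = H(2e f7 6b 36 36 36 36 3c c8 a6) = 12; tag = H(44 9d 01 5c 5c 5c 5c 12) = 64
m4: inner = H(2e f7 6b 36 36 36 36 c2 93 59) = 16; tag = H(44 9d 01 5c 5c 5c 5c 16) = 68

1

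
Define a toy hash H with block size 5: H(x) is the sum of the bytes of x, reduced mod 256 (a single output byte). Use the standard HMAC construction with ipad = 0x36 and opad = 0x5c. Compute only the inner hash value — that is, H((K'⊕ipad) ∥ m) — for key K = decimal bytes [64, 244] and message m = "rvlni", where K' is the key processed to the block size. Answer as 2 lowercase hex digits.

Key decimal bytes [64, 244] = 40 f4 is 2 bytes ≤ B = 5; zero-pad to 5 bytes: K' = 40 f4 00 00 00.
K' ⊕ ipad = 76 c2 36 36 36.
Inner input = 76 c2 36 36 36 ∥ 72 76 6c 6e 69.
Inner hash: sum = 118+194+54+54+54+114+118+108+110+105 = 1029; mod 256 = 5 → 05.

05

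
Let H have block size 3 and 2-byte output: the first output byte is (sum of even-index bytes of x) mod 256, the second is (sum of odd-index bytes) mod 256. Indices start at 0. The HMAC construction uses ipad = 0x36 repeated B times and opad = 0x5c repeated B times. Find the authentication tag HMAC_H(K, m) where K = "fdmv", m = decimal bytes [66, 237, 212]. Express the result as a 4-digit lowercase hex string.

ed8e

Key "fdmv" = 66 64 6d 76 is 4 bytes > B = 3, so hash it first: H(key) = d3 da, then zero-pad to 3 bytes: K' = d3 da 00.
K' ⊕ ipad = e5 ec 36.  K' ⊕ opad = 8f 86 5c.
Inner input = (K'⊕ipad) ∥ m = e5 ec 36 ∥ 42 ed d4.
Inner hash: even-index sum = 520 mod 256 = 8; odd-index sum = 514 mod 256 = 2 → 08 02.
Outer input = (K'⊕opad) ∥ inner = 8f 86 5c ∥ 08 02.
Outer hash (tag): even-index sum = 237 mod 256 = 237; odd-index sum = 142 mod 256 = 142 → ed 8e.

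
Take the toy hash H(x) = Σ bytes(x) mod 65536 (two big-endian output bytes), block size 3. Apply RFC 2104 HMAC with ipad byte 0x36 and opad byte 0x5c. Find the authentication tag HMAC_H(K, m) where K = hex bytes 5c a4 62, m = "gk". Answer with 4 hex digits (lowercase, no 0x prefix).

Key hex bytes 5c a4 62 is exactly B = 3 bytes: K' = 5c a4 62.
K' ⊕ ipad = 6a 92 54.  K' ⊕ opad = 00 f8 3e.
Inner input = (K'⊕ipad) ∥ m = 6a 92 54 ∥ 67 6b.
Inner hash: sum = 106+146+84+103+107 = 546 → 02 22.
Outer input = (K'⊕opad) ∥ inner = 00 f8 3e ∥ 02 22.
Outer hash (tag): sum = 0+248+62+2+34 = 346 → 01 5a.

015a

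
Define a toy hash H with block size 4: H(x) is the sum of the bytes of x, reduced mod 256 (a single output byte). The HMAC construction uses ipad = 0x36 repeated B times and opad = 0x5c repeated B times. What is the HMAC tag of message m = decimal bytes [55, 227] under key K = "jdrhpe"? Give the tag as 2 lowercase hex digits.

Key "jdrhpe" = 6a 64 72 68 70 65 is 6 bytes > B = 4, so hash it first: H(key) = 7d, then zero-pad to 4 bytes: K' = 7d 00 00 00.
K' ⊕ ipad = 4b 36 36 36.  K' ⊕ opad = 21 5c 5c 5c.
Inner input = (K'⊕ipad) ∥ m = 4b 36 36 36 ∥ 37 e3.
Inner hash: sum = 75+54+54+54+55+227 = 519; mod 256 = 7 → 07.
Outer input = (K'⊕opad) ∥ inner = 21 5c 5c 5c ∥ 07.
Outer hash (tag): sum = 33+92+92+92+7 = 316; mod 256 = 60 → 3c.

3c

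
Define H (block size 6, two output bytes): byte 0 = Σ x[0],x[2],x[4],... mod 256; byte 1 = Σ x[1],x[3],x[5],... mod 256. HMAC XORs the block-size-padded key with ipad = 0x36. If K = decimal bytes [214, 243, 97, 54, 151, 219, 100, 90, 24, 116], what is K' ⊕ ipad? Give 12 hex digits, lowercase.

7ce436363636

Key decimal bytes [214, 243, 97, 54, 151, 219, 100, 90, 24, 116] = d6 f3 61 36 97 db 64 5a 18 74 is 10 bytes > B = 6, so hash it first: H(key) = 4a d2, then zero-pad to 6 bytes: K' = 4a d2 00 00 00 00.
XOR each byte with 0x36: 4a⊕36=7c, d2⊕36=e4, 00⊕36=36, 00⊕36=36, 00⊕36=36, 00⊕36=36.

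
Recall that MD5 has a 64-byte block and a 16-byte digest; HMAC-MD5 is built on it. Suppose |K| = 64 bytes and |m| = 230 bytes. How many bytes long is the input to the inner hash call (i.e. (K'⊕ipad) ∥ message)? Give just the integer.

Key is 64 ≤ 64 bytes, zero-padded: |K'| = 64.
Inner input = (K'⊕ipad) ∥ m → 64 + 230 = 294 bytes.

294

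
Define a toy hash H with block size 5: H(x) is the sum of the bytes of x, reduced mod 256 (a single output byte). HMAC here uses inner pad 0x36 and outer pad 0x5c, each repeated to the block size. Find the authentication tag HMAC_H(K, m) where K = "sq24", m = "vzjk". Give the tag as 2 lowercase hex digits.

1b

Key "sq24" = 73 71 32 34 is 4 bytes ≤ B = 5; zero-pad to 5 bytes: K' = 73 71 32 34 00.
K' ⊕ ipad = 45 47 04 02 36.  K' ⊕ opad = 2f 2d 6e 68 5c.
Inner input = (K'⊕ipad) ∥ m = 45 47 04 02 36 ∥ 76 7a 6a 6b.
Inner hash: sum = 69+71+4+2+54+118+122+106+107 = 653; mod 256 = 141 → 8d.
Outer input = (K'⊕opad) ∥ inner = 2f 2d 6e 68 5c ∥ 8d.
Outer hash (tag): sum = 47+45+110+104+92+141 = 539; mod 256 = 27 → 1b.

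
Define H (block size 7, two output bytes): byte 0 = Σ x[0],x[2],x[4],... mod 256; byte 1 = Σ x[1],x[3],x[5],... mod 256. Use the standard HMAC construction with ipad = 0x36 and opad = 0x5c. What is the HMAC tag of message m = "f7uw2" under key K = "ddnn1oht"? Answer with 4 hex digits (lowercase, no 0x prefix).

Key "ddnn1oht" = 64 64 6e 6e 31 6f 68 74 is 8 bytes > B = 7, so hash it first: H(key) = 6b b5, then zero-pad to 7 bytes: K' = 6b b5 00 00 00 00 00.
K' ⊕ ipad = 5d 83 36 36 36 36 36.  K' ⊕ opad = 37 e9 5c 5c 5c 5c 5c.
Inner input = (K'⊕ipad) ∥ m = 5d 83 36 36 36 36 36 ∥ 66 37 75 77 32.
Inner hash: even-index sum = 429 mod 256 = 173; odd-index sum = 508 mod 256 = 252 → ad fc.
Outer input = (K'⊕opad) ∥ inner = 37 e9 5c 5c 5c 5c 5c ∥ ad fc.
Outer hash (tag): even-index sum = 583 mod 256 = 71; odd-index sum = 590 mod 256 = 78 → 47 4e.

474e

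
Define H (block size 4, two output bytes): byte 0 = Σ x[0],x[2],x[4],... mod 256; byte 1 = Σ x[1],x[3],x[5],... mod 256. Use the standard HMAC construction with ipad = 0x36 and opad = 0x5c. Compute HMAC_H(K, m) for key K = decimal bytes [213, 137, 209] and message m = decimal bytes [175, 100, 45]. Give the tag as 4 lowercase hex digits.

Key decimal bytes [213, 137, 209] = d5 89 d1 is 3 bytes ≤ B = 4; zero-pad to 4 bytes: K' = d5 89 d1 00.
K' ⊕ ipad = e3 bf e7 36.  K' ⊕ opad = 89 d5 8d 5c.
Inner input = (K'⊕ipad) ∥ m = e3 bf e7 36 ∥ af 64 2d.
Inner hash: even-index sum = 678 mod 256 = 166; odd-index sum = 345 mod 256 = 89 → a6 59.
Outer input = (K'⊕opad) ∥ inner = 89 d5 8d 5c ∥ a6 59.
Outer hash (tag): even-index sum = 444 mod 256 = 188; odd-index sum = 394 mod 256 = 138 → bc 8a.

bc8a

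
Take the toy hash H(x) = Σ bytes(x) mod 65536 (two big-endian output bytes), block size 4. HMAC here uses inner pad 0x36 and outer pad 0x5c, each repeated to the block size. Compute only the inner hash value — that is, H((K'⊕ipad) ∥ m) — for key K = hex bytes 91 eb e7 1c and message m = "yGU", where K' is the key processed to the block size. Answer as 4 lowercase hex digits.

0394

Key hex bytes 91 eb e7 1c is exactly B = 4 bytes: K' = 91 eb e7 1c.
K' ⊕ ipad = a7 dd d1 2a.
Inner input = a7 dd d1 2a ∥ 79 47 55.
Inner hash: sum = 167+221+209+42+121+71+85 = 916 → 03 94.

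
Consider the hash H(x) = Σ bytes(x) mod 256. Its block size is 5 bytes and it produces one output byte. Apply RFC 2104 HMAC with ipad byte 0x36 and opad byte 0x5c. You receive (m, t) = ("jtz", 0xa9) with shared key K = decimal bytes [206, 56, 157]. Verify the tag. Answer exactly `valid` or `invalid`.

Key decimal bytes [206, 56, 157] = ce 38 9d is 3 bytes ≤ B = 5; zero-pad to 5 bytes: K' = ce 38 9d 00 00.
K' ⊕ ipad = f8 0e ab 36 36; K' ⊕ opad = 92 64 c1 5c 5c.
Inner hash: sum = 248+14+171+54+54+106+116+122 = 885; mod 256 = 117 → 75.
Outer hash (recomputed tag): sum = 146+100+193+92+92+117 = 740; mod 256 = 228 → e4.
Recomputed tag = e4; claimed = a9 → mismatch.

invalid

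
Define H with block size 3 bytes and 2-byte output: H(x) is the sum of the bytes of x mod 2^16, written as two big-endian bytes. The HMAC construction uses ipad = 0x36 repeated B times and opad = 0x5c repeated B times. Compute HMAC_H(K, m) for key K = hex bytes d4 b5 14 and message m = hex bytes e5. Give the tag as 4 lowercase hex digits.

Key hex bytes d4 b5 14 is exactly B = 3 bytes: K' = d4 b5 14.
K' ⊕ ipad = e2 83 22.  K' ⊕ opad = 88 e9 48.
Inner input = (K'⊕ipad) ∥ m = e2 83 22 ∥ e5.
Inner hash: sum = 226+131+34+229 = 620 → 02 6c.
Outer input = (K'⊕opad) ∥ inner = 88 e9 48 ∥ 02 6c.
Outer hash (tag): sum = 136+233+72+2+108 = 551 → 02 27.

0227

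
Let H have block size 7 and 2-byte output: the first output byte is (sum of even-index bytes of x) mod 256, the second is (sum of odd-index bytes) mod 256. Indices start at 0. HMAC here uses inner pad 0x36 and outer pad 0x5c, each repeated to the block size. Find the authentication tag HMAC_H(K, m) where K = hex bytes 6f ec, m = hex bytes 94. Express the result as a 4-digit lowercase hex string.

Key hex bytes 6f ec is 2 bytes ≤ B = 7; zero-pad to 7 bytes: K' = 6f ec 00 00 00 00 00.
K' ⊕ ipad = 59 da 36 36 36 36 36.  K' ⊕ opad = 33 b0 5c 5c 5c 5c 5c.
Inner input = (K'⊕ipad) ∥ m = 59 da 36 36 36 36 36 ∥ 94.
Inner hash: even-index sum = 251 mod 256 = 251; odd-index sum = 474 mod 256 = 218 → fb da.
Outer input = (K'⊕opad) ∥ inner = 33 b0 5c 5c 5c 5c 5c ∥ fb da.
Outer hash (tag): even-index sum = 545 mod 256 = 33; odd-index sum = 611 mod 256 = 99 → 21 63.

2163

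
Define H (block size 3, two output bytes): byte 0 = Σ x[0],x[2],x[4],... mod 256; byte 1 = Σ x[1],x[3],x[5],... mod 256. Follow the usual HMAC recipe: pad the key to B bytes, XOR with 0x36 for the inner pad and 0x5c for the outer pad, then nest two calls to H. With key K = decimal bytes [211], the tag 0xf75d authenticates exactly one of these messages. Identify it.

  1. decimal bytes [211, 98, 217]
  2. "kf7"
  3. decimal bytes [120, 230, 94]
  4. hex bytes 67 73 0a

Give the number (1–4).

3

Key decimal bytes [211] = d3 is 1 byte ≤ B = 3; zero-pad to 3 bytes: K' = d3 00 00.
K' ⊕ ipad = e5 36 36; K' ⊕ opad = 8f 5c 5c.
m1: inner = H(e5 36 36 d3 62 d9) = 7d e2; tag = H(8f 5c 5c 7d e2) = cdd9
m2: inner = H(e5 36 36 6b 66 37) = 81 d8; tag = H(8f 5c 5c 81 d8) = c3dd
m3: inner = H(e5 36 36 78 e6 5e) = 01 0c; tag = H(8f 5c 5c 01 0c) = f75d ← matches
m4: inner = H(e5 36 36 67 73 0a) = 8e a7; tag = H(8f 5c 5c 8e a7) = 92ea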